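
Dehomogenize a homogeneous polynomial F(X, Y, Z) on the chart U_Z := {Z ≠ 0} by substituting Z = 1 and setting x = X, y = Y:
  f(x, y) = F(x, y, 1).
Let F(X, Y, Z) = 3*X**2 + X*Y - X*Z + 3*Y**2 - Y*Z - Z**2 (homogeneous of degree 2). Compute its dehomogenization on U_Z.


f(x, y) = 3*x**2 + x*y - x + 3*y**2 - y - 1

On U_Z we set Z = 1. Each monomial c·X^i·Y^j·Z^k in F becomes c·x^i·y^j·1^k = c·x^i·y^j.
Substituting Z = 1: F(X, Y, 1) = 3*x**2 + x*y - x + 3*y**2 - y - 1.
Note: deg(f) ≤ deg(F) = 2; strict inequality happens when F is divisible by Z (lost terms).


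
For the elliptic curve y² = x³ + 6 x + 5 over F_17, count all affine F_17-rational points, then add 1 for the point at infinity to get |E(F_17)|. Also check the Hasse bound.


Affine points = {(2, 5), (2, 12), (3, 4), (3, 13), (4, 5), (4, 12), (6, 6), (6, 11), (7, 4), (7, 13), (8, 2), (8, 15), (11, 5), (11, 12), (13, 6), (13, 11), (15, 6), (15, 11), (16, 7), (16, 10)}; affine count = 20; |E(F_17)| = 21.

Discriminant check: Δ ∝ 4a³ + 27b² = 4·6³ + 27·5² = 4·216 + 27·25 ≡ 9 (mod 17). Nonzero ⇒ E is nonsingular.
For each x ∈ F_17, compute rhs = x³ + 6·x + 5 mod 17, then count y ∈ F_17 with y² ≡ rhs.
  x = 0: rhs = 5, matching y values: none (0 points).
  x = 1: rhs = 12, matching y values: none (0 points).
  x = 2: rhs = 8, matching y values: 5, 12 (2 points).
  x = 3: rhs = 16, matching y values: 4, 13 (2 points).
  x = 4: rhs = 8, matching y values: 5, 12 (2 points).
  x = 5: rhs = 7, matching y values: none (0 points).
  x = 6: rhs = 2, matching y values: 6, 11 (2 points).
  x = 7: rhs = 16, matching y values: 4, 13 (2 points).
  x = 8: rhs = 4, matching y values: 2, 15 (2 points).
  x = 9: rhs = 6, matching y values: none (0 points).
  x = 10: rhs = 11, matching y values: none (0 points).
  x = 11: rhs = 8, matching y values: 5, 12 (2 points).
  x = 12: rhs = 3, matching y values: none (0 points).
  x = 13: rhs = 2, matching y values: 6, 11 (2 points).
  x = 14: rhs = 11, matching y values: none (0 points).
  x = 15: rhs = 2, matching y values: 6, 11 (2 points).
  x = 16: rhs = 15, matching y values: 7, 10 (2 points).
Total affine count: 20.
Full point count |E(F_17)| = 20 + 1 = 21.
Hasse bound: |21 − (17+1)| = |3| = 3 ≤ 2√17 ≈ 8.2462 ✓.


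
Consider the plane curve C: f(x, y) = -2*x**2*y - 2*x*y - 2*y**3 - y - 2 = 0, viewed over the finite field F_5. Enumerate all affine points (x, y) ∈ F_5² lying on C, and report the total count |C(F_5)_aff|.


Affine F_5-points: {(0, 1), (0, 2), (1, 4), (2, 3), (3, 4), (4, 1), (4, 2)}; count = 7.

For each of the 25 pairs (x, y) ∈ F_5², evaluate f(x, y) mod 5. Record the zeros.
  x = 0: [0↦3, 1↦0, 2↦0, 3↦1, 4↦1]  zeros at y ∈ {1, 2}
  x = 1: [0↦3, 1↦1, 2↦2, 3↦4, 4↦0]  zeros at y ∈ {4}
  x = 2: [0↦3, 1↦3, 2↦1, 3↦0, 4↦3]  zeros at y ∈ {3}
  x = 3: [0↦3, 1↦1, 2↦2, 3↦4, 4↦0]  zeros at y ∈ {4}
  x = 4: [0↦3, 1↦0, 2↦0, 3↦1, 4↦1]  zeros at y ∈ {1, 2}
Collecting zeros: affine points = {(0, 1), (0, 2), (1, 4), (2, 3), (3, 4), (4, 1), (4, 2)}.
Total count |C(F_5)_aff| = 7.


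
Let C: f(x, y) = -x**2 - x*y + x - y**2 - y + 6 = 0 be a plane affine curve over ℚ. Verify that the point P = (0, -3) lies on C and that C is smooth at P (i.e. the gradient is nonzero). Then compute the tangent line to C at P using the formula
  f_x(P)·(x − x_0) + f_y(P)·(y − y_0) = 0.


Tangent line at P: 4*x + 5*y + 15 = 0.

Step 1: f(0, -3) = 0, so P lies on C.
Step 2: partial derivatives
  f_x(x, y) = -2*x - y + 1, f_y(x, y) = -x - 2*y - 1.
  f_x(P) = 4, f_y(P) = 5 (gradient nonzero, so P is smooth).
Step 3: tangent line at P: 4·(x − 0) + 5·(y − -3) = 0.
Expanding: 4*x + 5*y + 15 = 0.


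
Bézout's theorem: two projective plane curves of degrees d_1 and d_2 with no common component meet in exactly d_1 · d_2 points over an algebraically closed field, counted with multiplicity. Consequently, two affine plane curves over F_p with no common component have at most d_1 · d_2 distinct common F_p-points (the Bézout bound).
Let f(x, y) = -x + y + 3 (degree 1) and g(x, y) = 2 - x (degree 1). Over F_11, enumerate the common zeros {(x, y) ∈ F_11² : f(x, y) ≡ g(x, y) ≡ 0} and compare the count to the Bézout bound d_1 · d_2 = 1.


Common zeros: {(2, 10)}; count = 1; Bézout bound = 1.

deg(f) = 1, deg(g) = 1, so Bézout bound = 1.
Scan x ∈ F_11. For each x, list the y ∈ F_11 with f(x, y) ≡ 0 and those with g(x, y) ≡ 0 (mod 11); the common zeros in that column are the intersection.
  x = 0: f ≡ 0 at y ∈ {8}; g ≡ 0 at y ∈ ∅; common: ∅.
  x = 1: f ≡ 0 at y ∈ {9}; g ≡ 0 at y ∈ ∅; common: ∅.
  x = 2: f ≡ 0 at y ∈ {10}; g ≡ 0 at y ∈ {0, 1, 2, 3, 4, 5, 6, 7, 8, 9, 10}; common: {10}.
  x = 3: f ≡ 0 at y ∈ {0}; g ≡ 0 at y ∈ ∅; common: ∅.
  x = 4: f ≡ 0 at y ∈ {1}; g ≡ 0 at y ∈ ∅; common: ∅.
  x = 5: f ≡ 0 at y ∈ {2}; g ≡ 0 at y ∈ ∅; common: ∅.
  x = 6: f ≡ 0 at y ∈ {3}; g ≡ 0 at y ∈ ∅; common: ∅.
  x = 7: f ≡ 0 at y ∈ {4}; g ≡ 0 at y ∈ ∅; common: ∅.
  x = 8: f ≡ 0 at y ∈ {5}; g ≡ 0 at y ∈ ∅; common: ∅.
  x = 9: f ≡ 0 at y ∈ {6}; g ≡ 0 at y ∈ ∅; common: ∅.
  x = 10: f ≡ 0 at y ∈ {7}; g ≡ 0 at y ∈ ∅; common: ∅.
Collecting: common zeros = {(2, 10)}, so the count is 1.
Comparison with the Bézout bound: 1 ≤ 1 = deg(f)·deg(g), as expected for curves with no common component (the bound is attained).


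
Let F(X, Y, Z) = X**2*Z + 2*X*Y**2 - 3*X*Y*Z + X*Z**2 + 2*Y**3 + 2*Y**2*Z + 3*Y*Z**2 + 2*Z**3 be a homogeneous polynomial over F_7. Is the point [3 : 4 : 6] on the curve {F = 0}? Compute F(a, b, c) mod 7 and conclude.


F(3,4,6) ≡ 1 (mod 7); P is NOT on the curve.

Evaluate F(3, 4, 6) term-by-term (mod 7).
  X**2*Z ↦ 1·9·1·6 = 54
  2*X*Y**2 ↦ 2·3·16·1 = 96
  -3*X*Y*Z ↦ -3·3·4·6 = -216
  X*Z**2 ↦ 1·3·1·36 = 108
  2*Y**3 ↦ 2·1·64·1 = 128
  2*Y**2*Z ↦ 2·1·16·6 = 192
  3*Y*Z**2 ↦ 3·1·4·36 = 432
  2*Z**3 ↦ 2·1·1·216 = 432
Sum: F(3, 4, 6) = (54) + (96) + (-216) + (108) + (128) + (192) + (432) + (432) = 1226.
Reducing mod 7: 1226 ≡ 1 (mod 7).
Since F(a, b, c) ≡ 1 ≠ 0 (mod 7), P does NOT lie on the curve.


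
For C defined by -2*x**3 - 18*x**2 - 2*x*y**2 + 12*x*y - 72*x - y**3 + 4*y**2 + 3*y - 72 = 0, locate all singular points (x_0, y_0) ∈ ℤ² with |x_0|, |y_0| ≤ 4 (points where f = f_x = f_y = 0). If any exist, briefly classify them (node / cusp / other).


Singular points: {(-3, 3)}; classification: cusp.

Compute partial derivatives:
  f_x = -6*x**2 - 36*x - 2*y**2 + 12*y - 72.
  f_y = -4*x*y + 12*x - 3*y**2 + 8*y + 3.
Scan x_0 ∈ {−4, ..., 4}. For each x_0, f_y(x_0, y) is a polynomial in y; find its integer roots y ∈ {−4, ..., 4}, then test f_x and f at those candidates.
  x = -4: f_y(-4, y) = -3*y**2 + 24*y - 45; vanishes at y ∈ {3}. (-4, 3): f_x = -6 ≠ 0.
  x = -3: f_y(-3, y) = -3*y**2 + 20*y - 33; vanishes at y ∈ {3}. (-3, 3): f_x = 0, f = 0 — SINGULAR.
  x = -2: f_y(-2, y) = -3*y**2 + 16*y - 21; vanishes at y ∈ {3}. (-2, 3): f_x = -6 ≠ 0.
  x = -1: f_y(-1, y) = -3*y**2 + 12*y - 9; vanishes at y ∈ {1, 3}. (-1, 1): f_x = -32 ≠ 0; (-1, 3): f_x = -24 ≠ 0.
  x = 0: f_y(0, y) = -3*y**2 + 8*y + 3; vanishes at y ∈ {3}. (0, 3): f_x = -54 ≠ 0.
  x = 1: f_y(1, y) = -3*y**2 + 4*y + 15; vanishes at y ∈ {3}. (1, 3): f_x = -96 ≠ 0.
  x = 2: f_y(2, y) = 27 - 3*y**2; vanishes at y ∈ {-3, 3}. (2, -3): f_x = -222 ≠ 0; (2, 3): f_x = -150 ≠ 0.
  x = 3: f_y(3, y) = -3*y**2 - 4*y + 39; vanishes at y ∈ {3}. (3, 3): f_x = -216 ≠ 0.
  x = 4: f_y(4, y) = -3*y**2 - 8*y + 51; vanishes at y ∈ {3}. (4, 3): f_x = -294 ≠ 0.
Only singular point on the grid: (-3, 3).
Classify: substitute x = -3 + u, y = 3 + v and expand: f = -2*u**3 - 2*u*v**2 - v**3 + v**2.
No constant or linear terms (consistent with a singular point). Quadratic part: v**2. Cubic part: -2*u**3 - 2*u*v**2 - v**3.
The quadratic part v**2 is a perfect square, so there is a single (double) tangent line v = 0, i.e. y = 3. Restricting the cubic part to that line (v = 0) leaves -2*u**3 ≠ 0, so f is not divisible by v and the branch is v² ≈ 2*u**3 to lowest order — this is a cusp.
Classification: cusp.


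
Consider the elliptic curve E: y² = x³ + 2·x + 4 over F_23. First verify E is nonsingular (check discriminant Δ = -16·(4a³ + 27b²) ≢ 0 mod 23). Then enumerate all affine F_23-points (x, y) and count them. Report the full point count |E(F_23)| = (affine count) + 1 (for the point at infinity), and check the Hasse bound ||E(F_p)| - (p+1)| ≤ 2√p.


Affine points = {(0, 2), (0, 21), (2, 4), (2, 19), (5, 1), (5, 22), (6, 5), (6, 18), (7, 4), (7, 19), (8, 7), (8, 16), (10, 9), (10, 14), (11, 0), (12, 10), (12, 13), (14, 4), (14, 19), (17, 11), (17, 12), (19, 1), (19, 22), (22, 1), (22, 22)}; affine count = 25; |E(F_23)| = 26.

Discriminant check: Δ ∝ 4a³ + 27b² = 4·2³ + 27·4² = 4·8 + 27·16 ≡ 4 (mod 23). Nonzero ⇒ E is nonsingular.
For each x ∈ F_23, compute rhs = x³ + 2·x + 4 mod 23, then count y ∈ F_23 with y² ≡ rhs.
  x = 0: rhs = 4, matching y values: 2, 21 (2 points).
  x = 1: rhs = 7, matching y values: none (0 points).
  x = 2: rhs = 16, matching y values: 4, 19 (2 points).
  x = 3: rhs = 14, matching y values: none (0 points).
  x = 4: rhs = 7, matching y values: none (0 points).
  x = 5: rhs = 1, matching y values: 1, 22 (2 points).
  x = 6: rhs = 2, matching y values: 5, 18 (2 points).
  x = 7: rhs = 16, matching y values: 4, 19 (2 points).
  x = 8: rhs = 3, matching y values: 7, 16 (2 points).
  x = 9: rhs = 15, matching y values: none (0 points).
  x = 10: rhs = 12, matching y values: 9, 14 (2 points).
  x = 11: rhs = 0, matching y values: 0 (1 points).
  x = 12: rhs = 8, matching y values: 10, 13 (2 points).
  x = 13: rhs = 19, matching y values: none (0 points).
  x = 14: rhs = 16, matching y values: 4, 19 (2 points).
  x = 15: rhs = 5, matching y values: none (0 points).
  x = 16: rhs = 15, matching y values: none (0 points).
  x = 17: rhs = 6, matching y values: 11, 12 (2 points).
  x = 18: rhs = 7, matching y values: none (0 points).
  x = 19: rhs = 1, matching y values: 1, 22 (2 points).
  x = 20: rhs = 17, matching y values: none (0 points).
  x = 21: rhs = 15, matching y values: none (0 points).
  x = 22: rhs = 1, matching y values: 1, 22 (2 points).
Total affine count: 25.
Full point count |E(F_23)| = 25 + 1 = 26.
Hasse bound: |26 − (23+1)| = |2| = 2 ≤ 2√23 ≈ 9.5917 ✓.


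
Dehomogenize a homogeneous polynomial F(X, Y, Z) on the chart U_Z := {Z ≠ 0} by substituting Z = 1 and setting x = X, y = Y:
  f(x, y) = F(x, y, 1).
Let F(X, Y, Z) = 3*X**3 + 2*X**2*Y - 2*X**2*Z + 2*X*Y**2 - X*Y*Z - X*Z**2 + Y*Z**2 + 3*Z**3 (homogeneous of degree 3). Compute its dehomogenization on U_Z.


f(x, y) = 3*x**3 + 2*x**2*y - 2*x**2 + 2*x*y**2 - x*y - x + y + 3

On U_Z we set Z = 1. Each monomial c·X^i·Y^j·Z^k in F becomes c·x^i·y^j·1^k = c·x^i·y^j.
Substituting Z = 1: F(X, Y, 1) = 3*x**3 + 2*x**2*y - 2*x**2 + 2*x*y**2 - x*y - x + y + 3.
Note: deg(f) ≤ deg(F) = 3; strict inequality happens when F is divisible by Z (lost terms).


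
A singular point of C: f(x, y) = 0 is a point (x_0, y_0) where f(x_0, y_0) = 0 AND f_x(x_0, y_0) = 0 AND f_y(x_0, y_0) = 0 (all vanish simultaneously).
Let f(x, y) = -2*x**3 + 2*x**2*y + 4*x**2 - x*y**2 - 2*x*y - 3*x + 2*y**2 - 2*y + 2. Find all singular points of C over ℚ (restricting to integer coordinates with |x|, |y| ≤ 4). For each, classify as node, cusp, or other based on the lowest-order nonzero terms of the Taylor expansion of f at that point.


Singular points: {(1, 1)}; classification: cusp.

Compute partial derivatives:
  f_x = -6*x**2 + 4*x*y + 8*x - y**2 - 2*y - 3.
  f_y = 2*x**2 - 2*x*y - 2*x + 4*y - 2.
Scan x_0 ∈ {−4, ..., 4}. For each x_0, f_y(x_0, y) is a polynomial in y; find its integer roots y ∈ {−4, ..., 4}, then test f_x and f at those candidates.
  x = -4: f_y(-4, y) = 12*y + 38; no integer root y with |y| ≤ 4.
  x = -3: f_y(-3, y) = 10*y + 22; no integer root y with |y| ≤ 4.
  x = -2: f_y(-2, y) = 8*y + 10; no integer root y with |y| ≤ 4.
  x = -1: f_y(-1, y) = 6*y + 2; no integer root y with |y| ≤ 4.
  x = 0: f_y(0, y) = 4*y - 2; no integer root y with |y| ≤ 4.
  x = 1: f_y(1, y) = 2*y - 2; vanishes at y ∈ {1}. (1, 1): f_x = 0, f = 0 — SINGULAR.
  x = 2: f_y(2, y) = 2; no integer root y with |y| ≤ 4.
  x = 3: f_y(3, y) = 10 - 2*y; no integer root y with |y| ≤ 4.
  x = 4: f_y(4, y) = 22 - 4*y; no integer root y with |y| ≤ 4.
Only singular point on the grid: (1, 1).
Classify: substitute x = 1 + u, y = 1 + v and expand: f = -2*u**3 + 2*u**2*v - u*v**2 + v**2.
No constant or linear terms (consistent with a singular point). Quadratic part: v**2. Cubic part: -2*u**3 + 2*u**2*v - u*v**2.
The quadratic part v**2 is a perfect square, so there is a single (double) tangent line v = 0, i.e. y = 1. Restricting the cubic part to that line (v = 0) leaves -2*u**3 ≠ 0, so f is not divisible by v and the branch is v² ≈ 2*u**3 to lowest order — this is a cusp.
Classification: cusp.


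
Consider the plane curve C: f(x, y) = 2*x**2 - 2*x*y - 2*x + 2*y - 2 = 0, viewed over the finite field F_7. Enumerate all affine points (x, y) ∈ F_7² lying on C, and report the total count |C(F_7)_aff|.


Affine F_7-points: {(0, 1), (2, 1), (3, 6), (4, 6), (5, 3), (6, 3)}; count = 6.

For each of the 49 pairs (x, y) ∈ F_7², evaluate f(x, y) mod 7. Record the zeros.
  x = 0: [0↦5, 1↦0, 2↦2, 3↦4, 4↦6, 5↦1, 6↦3]  zeros at y ∈ {1}
  x = 1: [0↦5, 1↦5, 2↦5, 3↦5, 4↦5, 5↦5, 6↦5]  zeros at y ∈ ∅
  x = 2: [0↦2, 1↦0, 2↦5, 3↦3, 4↦1, 5↦6, 6↦4]  zeros at y ∈ {1}
  x = 3: [0↦3, 1↦6, 2↦2, 3↦5, 4↦1, 5↦4, 6↦0]  zeros at y ∈ {6}
  x = 4: [0↦1, 1↦2, 2↦3, 3↦4, 4↦5, 5↦6, 6↦0]  zeros at y ∈ {6}
  x = 5: [0↦3, 1↦2, 2↦1, 3↦0, 4↦6, 5↦5, 6↦4]  zeros at y ∈ {3}
  x = 6: [0↦2, 1↦6, 2↦3, 3↦0, 4↦4, 5↦1, 6↦5]  zeros at y ∈ {3}
Collecting zeros: affine points = {(0, 1), (2, 1), (3, 6), (4, 6), (5, 3), (6, 3)}.
Total count |C(F_7)_aff| = 6.


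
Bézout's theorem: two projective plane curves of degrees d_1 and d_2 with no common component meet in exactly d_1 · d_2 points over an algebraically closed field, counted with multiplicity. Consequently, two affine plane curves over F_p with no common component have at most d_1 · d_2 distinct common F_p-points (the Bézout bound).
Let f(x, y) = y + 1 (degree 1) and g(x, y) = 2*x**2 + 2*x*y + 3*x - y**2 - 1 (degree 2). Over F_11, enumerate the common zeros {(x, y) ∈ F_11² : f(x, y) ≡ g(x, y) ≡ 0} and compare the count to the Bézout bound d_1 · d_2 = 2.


Common zeros: ∅; count = 0; Bézout bound = 2.

deg(f) = 1, deg(g) = 2, so Bézout bound = 2.
Scan x ∈ F_11. For each x, list the y ∈ F_11 with f(x, y) ≡ 0 and those with g(x, y) ≡ 0 (mod 11); the common zeros in that column are the intersection.
  x = 0: f ≡ 0 at y ∈ {10}; g ≡ 0 at y ∈ ∅; common: ∅.
  x = 1: f ≡ 0 at y ∈ {10}; g ≡ 0 at y ∈ {5, 8}; common: ∅.
  x = 2: f ≡ 0 at y ∈ {10}; g ≡ 0 at y ∈ ∅; common: ∅.
  x = 3: f ≡ 0 at y ∈ {10}; g ≡ 0 at y ∈ ∅; common: ∅.
  x = 4: f ≡ 0 at y ∈ {10}; g ≡ 0 at y ∈ {2, 6}; common: ∅.
  x = 5: f ≡ 0 at y ∈ {10}; g ≡ 0 at y ∈ {4, 6}; common: ∅.
  x = 6: f ≡ 0 at y ∈ {10}; g ≡ 0 at y ∈ {4, 8}; common: ∅.
  x = 7: f ≡ 0 at y ∈ {10}; g ≡ 0 at y ∈ ∅; common: ∅.
  x = 8: f ≡ 0 at y ∈ {10}; g ≡ 0 at y ∈ ∅; common: ∅.
  x = 9: f ≡ 0 at y ∈ {10}; g ≡ 0 at y ∈ {2, 5}; common: ∅.
  x = 10: f ≡ 0 at y ∈ {10}; g ≡ 0 at y ∈ ∅; common: ∅.
Collecting: common zeros = ∅, so the count is 0.
Comparison with the Bézout bound: 0 ≤ 2 = deg(f)·deg(g), as expected for curves with no common component (the affine F_11-count falls short of the bound because intersections may lie at infinity, over extension fields, or carry multiplicity).


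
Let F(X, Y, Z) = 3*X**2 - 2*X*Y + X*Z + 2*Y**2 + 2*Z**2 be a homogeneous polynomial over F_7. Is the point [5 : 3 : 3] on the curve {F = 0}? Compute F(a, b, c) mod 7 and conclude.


F(5,3,3) ≡ 5 (mod 7); P is NOT on the curve.

Evaluate F(5, 3, 3) term-by-term (mod 7).
  3*X**2 ↦ 3·25·1·1 = 75
  -2*X*Y ↦ -2·5·3·1 = -30
  X*Z ↦ 1·5·1·3 = 15
  2*Y**2 ↦ 2·1·9·1 = 18
  2*Z**2 ↦ 2·1·1·9 = 18
Sum: F(5, 3, 3) = (75) + (-30) + (15) + (18) + (18) = 96.
Reducing mod 7: 96 ≡ 5 (mod 7).
Since F(a, b, c) ≡ 5 ≠ 0 (mod 7), P does NOT lie on the curve.


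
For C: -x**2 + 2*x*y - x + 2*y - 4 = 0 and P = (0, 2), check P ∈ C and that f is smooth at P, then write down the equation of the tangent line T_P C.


Tangent line at P: 3*x + 2*y - 4 = 0.

Step 1: f(0, 2) = 0, so P lies on C.
Step 2: partial derivatives
  f_x(x, y) = -2*x + 2*y - 1, f_y(x, y) = 2*x + 2.
  f_x(P) = 3, f_y(P) = 2 (gradient nonzero, so P is smooth).
Step 3: tangent line at P: 3·(x − 0) + 2·(y − 2) = 0.
Expanding: 3*x + 2*y - 4 = 0.


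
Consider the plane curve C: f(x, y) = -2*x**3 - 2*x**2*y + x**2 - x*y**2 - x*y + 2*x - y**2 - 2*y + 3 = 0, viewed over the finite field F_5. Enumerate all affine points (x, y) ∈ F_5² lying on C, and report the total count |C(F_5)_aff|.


Affine F_5-points: {(0, 1), (0, 2), (2, 0), (2, 1), (4, 3)}; count = 5.

For each of the 25 pairs (x, y) ∈ F_5², evaluate f(x, y) mod 5. Record the zeros.
  x = 0: [0↦3, 1↦0, 2↦0, 3↦3, 4↦4]  zeros at y ∈ {1, 2}
  x = 1: [0↦4, 1↦2, 2↦1, 3↦1, 4↦2]  zeros at y ∈ ∅
  x = 2: [0↦0, 1↦0, 2↦4, 3↦2, 4↦4]  zeros at y ∈ {0, 1}
  x = 3: [0↦4, 1↦2, 2↦2, 3↦4, 4↦3]  zeros at y ∈ ∅
  x = 4: [0↦4, 1↦1, 2↦3, 3↦0, 4↦2]  zeros at y ∈ {3}
Collecting zeros: affine points = {(0, 1), (0, 2), (2, 0), (2, 1), (4, 3)}.
Total count |C(F_5)_aff| = 5.


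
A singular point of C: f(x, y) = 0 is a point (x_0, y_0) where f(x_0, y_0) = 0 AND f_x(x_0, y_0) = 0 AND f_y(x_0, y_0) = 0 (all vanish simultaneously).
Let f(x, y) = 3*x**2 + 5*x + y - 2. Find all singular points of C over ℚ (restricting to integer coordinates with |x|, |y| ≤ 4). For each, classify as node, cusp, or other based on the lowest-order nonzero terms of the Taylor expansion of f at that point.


No singular points in the scanned grid; C is smooth there.

Compute partial derivatives:
  f_x = 6*x + 5.
  f_y = 1.
f_y = 1 is a nonzero constant, so f_y never vanishes: no point (x, y) can satisfy f = f_x = f_y = 0. In particular no (x, y) ∈ {−4, ..., 4}² is singular; the curve is smooth.


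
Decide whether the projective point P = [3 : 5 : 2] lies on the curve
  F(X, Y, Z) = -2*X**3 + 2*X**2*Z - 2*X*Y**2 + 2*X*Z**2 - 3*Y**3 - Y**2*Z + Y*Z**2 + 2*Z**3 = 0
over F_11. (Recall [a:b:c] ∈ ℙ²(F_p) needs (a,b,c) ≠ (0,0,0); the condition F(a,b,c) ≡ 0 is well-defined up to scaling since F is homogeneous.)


F(3,5,2) ≡ 6 (mod 11); P is NOT on the curve.

Evaluate F(3, 5, 2) term-by-term (mod 11).
  -2*X**3 ↦ -2·27·1·1 = -54
  2*X**2*Z ↦ 2·9·1·2 = 36
  -2*X*Y**2 ↦ -2·3·25·1 = -150
  2*X*Z**2 ↦ 2·3·1·4 = 24
  -3*Y**3 ↦ -3·1·125·1 = -375
  -Y**2*Z ↦ -1·1·25·2 = -50
  Y*Z**2 ↦ 1·1·5·4 = 20
  2*Z**3 ↦ 2·1·1·8 = 16
Sum: F(3, 5, 2) = (-54) + (36) + (-150) + (24) + (-375) + (-50) + (20) + (16) = -533.
Reducing mod 11: -533 ≡ 6 (mod 11).
Since F(a, b, c) ≡ 6 ≠ 0 (mod 11), P does NOT lie on the curve.


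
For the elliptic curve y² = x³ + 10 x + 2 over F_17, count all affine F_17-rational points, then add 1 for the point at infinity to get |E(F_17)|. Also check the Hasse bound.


Affine points = {(0, 6), (0, 11), (1, 8), (1, 9), (2, 8), (2, 9), (3, 5), (3, 12), (4, 2), (4, 15), (8, 4), (8, 13), (11, 7), (11, 10), (13, 0), (14, 8), (14, 9), (15, 5), (15, 12), (16, 5), (16, 12)}; affine count = 21; |E(F_17)| = 22.

Discriminant check: Δ ∝ 4a³ + 27b² = 4·10³ + 27·2² = 4·1000 + 27·4 ≡ 11 (mod 17). Nonzero ⇒ E is nonsingular.
For each x ∈ F_17, compute rhs = x³ + 10·x + 2 mod 17, then count y ∈ F_17 with y² ≡ rhs.
  x = 0: rhs = 2, matching y values: 6, 11 (2 points).
  x = 1: rhs = 13, matching y values: 8, 9 (2 points).
  x = 2: rhs = 13, matching y values: 8, 9 (2 points).
  x = 3: rhs = 8, matching y values: 5, 12 (2 points).
  x = 4: rhs = 4, matching y values: 2, 15 (2 points).
  x = 5: rhs = 7, matching y values: none (0 points).
  x = 6: rhs = 6, matching y values: none (0 points).
  x = 7: rhs = 7, matching y values: none (0 points).
  x = 8: rhs = 16, matching y values: 4, 13 (2 points).
  x = 9: rhs = 5, matching y values: none (0 points).
  x = 10: rhs = 14, matching y values: none (0 points).
  x = 11: rhs = 15, matching y values: 7, 10 (2 points).
  x = 12: rhs = 14, matching y values: none (0 points).
  x = 13: rhs = 0, matching y values: 0 (1 points).
  x = 14: rhs = 13, matching y values: 8, 9 (2 points).
  x = 15: rhs = 8, matching y values: 5, 12 (2 points).
  x = 16: rhs = 8, matching y values: 5, 12 (2 points).
Total affine count: 21.
Full point count |E(F_17)| = 21 + 1 = 22.
Hasse bound: |22 − (17+1)| = |4| = 4 ≤ 2√17 ≈ 8.2462 ✓.


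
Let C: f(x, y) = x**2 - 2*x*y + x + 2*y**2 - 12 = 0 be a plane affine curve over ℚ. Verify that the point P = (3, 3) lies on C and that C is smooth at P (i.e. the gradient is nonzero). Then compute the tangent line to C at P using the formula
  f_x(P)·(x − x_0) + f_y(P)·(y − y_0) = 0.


Tangent line at P: x + 6*y - 21 = 0.

Step 1: f(3, 3) = 0, so P lies on C.
Step 2: partial derivatives
  f_x(x, y) = 2*x - 2*y + 1, f_y(x, y) = -2*x + 4*y.
  f_x(P) = 1, f_y(P) = 6 (gradient nonzero, so P is smooth).
Step 3: tangent line at P: 1·(x − 3) + 6·(y − 3) = 0.
Expanding: x + 6*y - 21 = 0.


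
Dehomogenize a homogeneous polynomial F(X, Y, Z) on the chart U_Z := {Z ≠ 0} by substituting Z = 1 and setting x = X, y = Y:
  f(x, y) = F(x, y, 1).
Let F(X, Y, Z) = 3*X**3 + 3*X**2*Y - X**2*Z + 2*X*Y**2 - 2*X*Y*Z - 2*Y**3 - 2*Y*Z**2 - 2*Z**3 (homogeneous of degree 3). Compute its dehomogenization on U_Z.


f(x, y) = 3*x**3 + 3*x**2*y - x**2 + 2*x*y**2 - 2*x*y - 2*y**3 - 2*y - 2

On U_Z we set Z = 1. Each monomial c·X^i·Y^j·Z^k in F becomes c·x^i·y^j·1^k = c·x^i·y^j.
Substituting Z = 1: F(X, Y, 1) = 3*x**3 + 3*x**2*y - x**2 + 2*x*y**2 - 2*x*y - 2*y**3 - 2*y - 2.
Note: deg(f) ≤ deg(F) = 3; strict inequality happens when F is divisible by Z (lost terms).


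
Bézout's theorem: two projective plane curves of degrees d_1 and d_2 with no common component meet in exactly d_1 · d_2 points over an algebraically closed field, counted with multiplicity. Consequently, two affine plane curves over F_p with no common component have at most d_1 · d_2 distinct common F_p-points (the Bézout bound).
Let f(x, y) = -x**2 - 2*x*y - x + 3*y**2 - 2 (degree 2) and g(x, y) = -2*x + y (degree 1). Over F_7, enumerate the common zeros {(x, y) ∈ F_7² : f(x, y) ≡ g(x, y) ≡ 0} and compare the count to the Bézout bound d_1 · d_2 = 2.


Common zeros: {(5, 3)}; count = 1; Bézout bound = 2.

deg(f) = 2, deg(g) = 1, so Bézout bound = 2.
Scan x ∈ F_7. For each x, list the y ∈ F_7 with f(x, y) ≡ 0 and those with g(x, y) ≡ 0 (mod 7); the common zeros in that column are the intersection.
  x = 0: f ≡ 0 at y ∈ ∅; g ≡ 0 at y ∈ {0}; common: ∅.
  x = 1: f ≡ 0 at y ∈ ∅; g ≡ 0 at y ∈ {2}; common: ∅.
  x = 2: f ≡ 0 at y ∈ {3}; g ≡ 0 at y ∈ {4}; common: ∅.
  x = 3: f ≡ 0 at y ∈ {0, 2}; g ≡ 0 at y ∈ {6}; common: ∅.
  x = 4: f ≡ 0 at y ∈ ∅; g ≡ 0 at y ∈ {1}; common: ∅.
  x = 5: f ≡ 0 at y ∈ {3, 5}; g ≡ 0 at y ∈ {3}; common: {3}.
  x = 6: f ≡ 0 at y ∈ {2}; g ≡ 0 at y ∈ {5}; common: ∅.
Collecting: common zeros = {(5, 3)}, so the count is 1.
Comparison with the Bézout bound: 1 ≤ 2 = deg(f)·deg(g), as expected for curves with no common component (the affine F_7-count falls short of the bound because intersections may lie at infinity, over extension fields, or carry multiplicity).


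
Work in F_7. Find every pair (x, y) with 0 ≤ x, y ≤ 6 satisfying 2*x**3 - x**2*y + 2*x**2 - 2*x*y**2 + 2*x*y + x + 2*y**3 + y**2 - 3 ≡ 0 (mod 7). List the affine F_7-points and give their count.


Affine F_7-points: {(0, 1), (3, 5), (4, 0), (4, 2), (4, 5), (5, 1), (5, 2), (5, 5), (6, 6)}; count = 9.

For each of the 49 pairs (x, y) ∈ F_7², evaluate f(x, y) mod 7. Record the zeros.
  x = 0: [0↦4, 1↦0, 2↦3, 3↦4, 4↦1, 5↦6, 6↦3]  zeros at y ∈ {1}
  x = 1: [0↦2, 1↦4, 2↦2, 3↦1, 4↦6, 5↦1, 6↦5]  zeros at y ∈ ∅
  x = 2: [0↦2, 1↦1, 2↦6, 3↦1, 4↦5, 5↦2, 6↦4]  zeros at y ∈ ∅
  x = 3: [0↦2, 1↦3, 2↦6, 3↦2, 4↦3, 5↦0, 6↦5]  zeros at y ∈ {5}
  x = 4: [0↦0, 1↦1, 2↦0, 3↦2, 4↦5, 5↦0, 6↦6]  zeros at y ∈ {0, 2, 5}
  x = 5: [0↦1, 1↦0, 2↦0, 3↦6, 4↦2, 5↦0, 6↦5]  zeros at y ∈ {1, 2, 5}
  x = 6: [0↦3, 1↦5, 2↦4, 3↦5, 4↦6, 5↦5, 6↦0]  zeros at y ∈ {6}
Collecting zeros: affine points = {(0, 1), (3, 5), (4, 0), (4, 2), (4, 5), (5, 1), (5, 2), (5, 5), (6, 6)}.
Total count |C(F_7)_aff| = 9.


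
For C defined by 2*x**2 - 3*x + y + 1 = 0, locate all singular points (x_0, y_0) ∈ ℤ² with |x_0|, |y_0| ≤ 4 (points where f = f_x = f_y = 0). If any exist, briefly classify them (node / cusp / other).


No singular points in the scanned grid; C is smooth there.

Compute partial derivatives:
  f_x = 4*x - 3.
  f_y = 1.
f_y = 1 is a nonzero constant, so f_y never vanishes: no point (x, y) can satisfy f = f_x = f_y = 0. In particular no (x, y) ∈ {−4, ..., 4}² is singular; the curve is smooth.


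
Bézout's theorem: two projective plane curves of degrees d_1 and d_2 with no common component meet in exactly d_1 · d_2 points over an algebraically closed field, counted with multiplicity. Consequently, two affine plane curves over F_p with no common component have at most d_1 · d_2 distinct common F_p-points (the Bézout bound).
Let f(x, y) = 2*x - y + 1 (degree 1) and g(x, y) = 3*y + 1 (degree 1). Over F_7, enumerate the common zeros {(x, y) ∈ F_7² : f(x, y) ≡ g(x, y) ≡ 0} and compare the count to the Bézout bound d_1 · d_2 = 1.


Common zeros: {(4, 2)}; count = 1; Bézout bound = 1.

deg(f) = 1, deg(g) = 1, so Bézout bound = 1.
Scan x ∈ F_7. For each x, list the y ∈ F_7 with f(x, y) ≡ 0 and those with g(x, y) ≡ 0 (mod 7); the common zeros in that column are the intersection.
  x = 0: f ≡ 0 at y ∈ {1}; g ≡ 0 at y ∈ {2}; common: ∅.
  x = 1: f ≡ 0 at y ∈ {3}; g ≡ 0 at y ∈ {2}; common: ∅.
  x = 2: f ≡ 0 at y ∈ {5}; g ≡ 0 at y ∈ {2}; common: ∅.
  x = 3: f ≡ 0 at y ∈ {0}; g ≡ 0 at y ∈ {2}; common: ∅.
  x = 4: f ≡ 0 at y ∈ {2}; g ≡ 0 at y ∈ {2}; common: {2}.
  x = 5: f ≡ 0 at y ∈ {4}; g ≡ 0 at y ∈ {2}; common: ∅.
  x = 6: f ≡ 0 at y ∈ {6}; g ≡ 0 at y ∈ {2}; common: ∅.
Collecting: common zeros = {(4, 2)}, so the count is 1.
Comparison with the Bézout bound: 1 ≤ 1 = deg(f)·deg(g), as expected for curves with no common component (the bound is attained).


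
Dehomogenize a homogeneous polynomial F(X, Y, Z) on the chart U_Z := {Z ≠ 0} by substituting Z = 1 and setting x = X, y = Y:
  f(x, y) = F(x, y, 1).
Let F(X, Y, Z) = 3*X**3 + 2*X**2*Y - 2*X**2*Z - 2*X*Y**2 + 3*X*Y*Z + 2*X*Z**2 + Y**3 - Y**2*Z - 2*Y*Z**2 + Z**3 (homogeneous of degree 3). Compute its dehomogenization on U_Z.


f(x, y) = 3*x**3 + 2*x**2*y - 2*x**2 - 2*x*y**2 + 3*x*y + 2*x + y**3 - y**2 - 2*y + 1

On U_Z we set Z = 1. Each monomial c·X^i·Y^j·Z^k in F becomes c·x^i·y^j·1^k = c·x^i·y^j.
Substituting Z = 1: F(X, Y, 1) = 3*x**3 + 2*x**2*y - 2*x**2 - 2*x*y**2 + 3*x*y + 2*x + y**3 - y**2 - 2*y + 1.
Note: deg(f) ≤ deg(F) = 3; strict inequality happens when F is divisible by Z (lost terms).


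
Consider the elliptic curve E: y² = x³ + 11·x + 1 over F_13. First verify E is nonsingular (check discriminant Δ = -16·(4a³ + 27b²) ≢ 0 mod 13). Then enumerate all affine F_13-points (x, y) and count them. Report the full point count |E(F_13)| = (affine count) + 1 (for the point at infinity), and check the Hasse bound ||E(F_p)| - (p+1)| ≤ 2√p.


Affine points = {(0, 1), (0, 12), (1, 0), (3, 3), (3, 10), (5, 5), (5, 8), (6, 6), (6, 7), (8, 4), (8, 9), (9, 6), (9, 7), (11, 6), (11, 7)}; affine count = 15; |E(F_13)| = 16.

Discriminant check: Δ ∝ 4a³ + 27b² = 4·11³ + 27·1² = 4·1331 + 27·1 ≡ 8 (mod 13). Nonzero ⇒ E is nonsingular.
For each x ∈ F_13, compute rhs = x³ + 11·x + 1 mod 13, then count y ∈ F_13 with y² ≡ rhs.
  x = 0: rhs = 1, matching y values: 1, 12 (2 points).
  x = 1: rhs = 0, matching y values: 0 (1 points).
  x = 2: rhs = 5, matching y values: none (0 points).
  x = 3: rhs = 9, matching y values: 3, 10 (2 points).
  x = 4: rhs = 5, matching y values: none (0 points).
  x = 5: rhs = 12, matching y values: 5, 8 (2 points).
  x = 6: rhs = 10, matching y values: 6, 7 (2 points).
  x = 7: rhs = 5, matching y values: none (0 points).
  x = 8: rhs = 3, matching y values: 4, 9 (2 points).
  x = 9: rhs = 10, matching y values: 6, 7 (2 points).
  x = 10: rhs = 6, matching y values: none (0 points).
  x = 11: rhs = 10, matching y values: 6, 7 (2 points).
  x = 12: rhs = 2, matching y values: none (0 points).
Total affine count: 15.
Full point count |E(F_13)| = 15 + 1 = 16.
Hasse bound: |16 − (13+1)| = |2| = 2 ≤ 2√13 ≈ 7.2111 ✓.


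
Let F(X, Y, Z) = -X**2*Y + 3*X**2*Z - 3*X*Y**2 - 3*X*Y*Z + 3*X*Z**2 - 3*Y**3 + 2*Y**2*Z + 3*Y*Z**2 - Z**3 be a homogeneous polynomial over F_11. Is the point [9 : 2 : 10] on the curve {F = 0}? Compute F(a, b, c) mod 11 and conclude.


F(9,2,10) ≡ 5 (mod 11); P is NOT on the curve.

Evaluate F(9, 2, 10) term-by-term (mod 11).
  -X**2*Y ↦ -1·81·2·1 = -162
  3*X**2*Z ↦ 3·81·1·10 = 2430
  -3*X*Y**2 ↦ -3·9·4·1 = -108
  -3*X*Y*Z ↦ -3·9·2·10 = -540
  3*X*Z**2 ↦ 3·9·1·100 = 2700
  -3*Y**3 ↦ -3·1·8·1 = -24
  2*Y**2*Z ↦ 2·1·4·10 = 80
  3*Y*Z**2 ↦ 3·1·2·100 = 600
  -Z**3 ↦ -1·1·1·1000 = -1000
Sum: F(9, 2, 10) = (-162) + (2430) + (-108) + (-540) + (2700) + (-24) + (80) + (600) + (-1000) = 3976.
Reducing mod 11: 3976 ≡ 5 (mod 11).
Since F(a, b, c) ≡ 5 ≠ 0 (mod 11), P does NOT lie on the curve.


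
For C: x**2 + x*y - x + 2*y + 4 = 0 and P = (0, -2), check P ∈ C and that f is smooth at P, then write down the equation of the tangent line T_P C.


Tangent line at P: -3*x + 2*y + 4 = 0.

Step 1: f(0, -2) = 0, so P lies on C.
Step 2: partial derivatives
  f_x(x, y) = 2*x + y - 1, f_y(x, y) = x + 2.
  f_x(P) = -3, f_y(P) = 2 (gradient nonzero, so P is smooth).
Step 3: tangent line at P: -3·(x − 0) + 2·(y − -2) = 0.
Expanding: -3*x + 2*y + 4 = 0.


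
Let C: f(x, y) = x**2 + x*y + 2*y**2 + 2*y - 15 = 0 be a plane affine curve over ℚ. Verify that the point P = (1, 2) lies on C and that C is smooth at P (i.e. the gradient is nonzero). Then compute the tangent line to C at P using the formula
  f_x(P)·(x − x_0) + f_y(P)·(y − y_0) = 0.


Tangent line at P: 4*x + 11*y - 26 = 0.

Step 1: f(1, 2) = 0, so P lies on C.
Step 2: partial derivatives
  f_x(x, y) = 2*x + y, f_y(x, y) = x + 4*y + 2.
  f_x(P) = 4, f_y(P) = 11 (gradient nonzero, so P is smooth).
Step 3: tangent line at P: 4·(x − 1) + 11·(y − 2) = 0.
Expanding: 4*x + 11*y - 26 = 0.


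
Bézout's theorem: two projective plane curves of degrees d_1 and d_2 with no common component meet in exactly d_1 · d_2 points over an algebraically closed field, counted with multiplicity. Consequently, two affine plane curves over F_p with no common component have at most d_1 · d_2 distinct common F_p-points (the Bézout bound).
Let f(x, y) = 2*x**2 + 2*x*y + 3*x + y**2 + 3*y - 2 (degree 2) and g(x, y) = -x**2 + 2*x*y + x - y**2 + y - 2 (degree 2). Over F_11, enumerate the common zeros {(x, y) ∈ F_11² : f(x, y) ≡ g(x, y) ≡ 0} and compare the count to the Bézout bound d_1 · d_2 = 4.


Common zeros: ∅; count = 0; Bézout bound = 4.

deg(f) = 2, deg(g) = 2, so Bézout bound = 4.
Scan x ∈ F_11. For each x, list the y ∈ F_11 with f(x, y) ≡ 0 and those with g(x, y) ≡ 0 (mod 11); the common zeros in that column are the intersection.
  x = 0: f ≡ 0 at y ∈ ∅; g ≡ 0 at y ∈ {5, 7}; common: ∅.
  x = 1: f ≡ 0 at y ∈ ∅; g ≡ 0 at y ∈ {1, 2}; common: ∅.
  x = 2: f ≡ 0 at y ∈ {7, 8}; g ≡ 0 at y ∈ {1, 4}; common: ∅.
  x = 3: f ≡ 0 at y ∈ {4, 9}; g ≡ 0 at y ∈ ∅; common: ∅.
  x = 4: f ≡ 0 at y ∈ ∅; g ≡ 0 at y ∈ {2, 7}; common: ∅.
  x = 5: f ≡ 0 at y ∈ {1, 8}; g ≡ 0 at y ∈ {0}; common: ∅.
  x = 6: f ≡ 0 at y ∈ {0, 7}; g ≡ 0 at y ∈ ∅; common: ∅.
  x = 7: f ≡ 0 at y ∈ ∅; g ≡ 0 at y ∈ {0, 4}; common: ∅.
  x = 8: f ≡ 0 at y ∈ {4, 10}; g ≡ 0 at y ∈ ∅; common: ∅.
  x = 9: f ≡ 0 at y ∈ {0, 1}; g ≡ 0 at y ∈ ∅; common: ∅.
  x = 10: f ≡ 0 at y ∈ ∅; g ≡ 0 at y ∈ ∅; common: ∅.
Collecting: common zeros = ∅, so the count is 0.
Comparison with the Bézout bound: 0 ≤ 4 = deg(f)·deg(g), as expected for curves with no common component (the affine F_11-count falls short of the bound because intersections may lie at infinity, over extension fields, or carry multiplicity).


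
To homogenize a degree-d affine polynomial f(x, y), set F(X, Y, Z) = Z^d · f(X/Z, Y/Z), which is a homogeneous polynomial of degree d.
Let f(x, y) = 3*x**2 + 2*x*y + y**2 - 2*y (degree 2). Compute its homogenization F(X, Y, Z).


F(X, Y, Z) = 3*X**2 + 2*X*Y + Y**2 - 2*Y*Z

deg(f) = 2.
Substitute x = X/Z, y = Y/Z into f, then multiply by Z^2.
  monomial 3·x^2·y^0 ↦ 3·X^2·Y^0·Z^0.
  monomial 2·x^1·y^1 ↦ 2·X^1·Y^1·Z^0.
  monomial 1·x^0·y^2 ↦ 1·X^0·Y^2·Z^0.
  monomial -2·x^0·y^1 ↦ -2·X^0·Y^1·Z^1.
Collecting: F(X, Y, Z) = 3*X**2 + 2*X*Y + Y**2 - 2*Y*Z.


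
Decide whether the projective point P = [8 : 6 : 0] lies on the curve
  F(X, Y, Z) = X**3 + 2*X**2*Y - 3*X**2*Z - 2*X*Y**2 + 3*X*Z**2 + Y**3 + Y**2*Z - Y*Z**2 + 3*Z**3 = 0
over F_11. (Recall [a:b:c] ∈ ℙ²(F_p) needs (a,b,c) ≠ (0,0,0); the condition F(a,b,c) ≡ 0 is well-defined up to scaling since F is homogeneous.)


F(8,6,0) ≡ 7 (mod 11); P is NOT on the curve.

Evaluate F(8, 6, 0) term-by-term (mod 11).
  X**3 ↦ 1·512·1·1 = 512
  2*X**2*Y ↦ 2·64·6·1 = 768
  -3*X**2*Z ↦ -3·64·1·0 = 0
  -2*X*Y**2 ↦ -2·8·36·1 = -576
  3*X*Z**2 ↦ 3·8·1·0 = 0
  Y**3 ↦ 1·1·216·1 = 216
  Y**2*Z ↦ 1·1·36·0 = 0
  -Y*Z**2 ↦ -1·1·6·0 = 0
  3*Z**3 ↦ 3·1·1·0 = 0
Sum: F(8, 6, 0) = (512) + (768) + (0) + (-576) + (0) + (216) + (0) + (0) + (0) = 920.
Reducing mod 11: 920 ≡ 7 (mod 11).
Since F(a, b, c) ≡ 7 ≠ 0 (mod 11), P does NOT lie on the curve.


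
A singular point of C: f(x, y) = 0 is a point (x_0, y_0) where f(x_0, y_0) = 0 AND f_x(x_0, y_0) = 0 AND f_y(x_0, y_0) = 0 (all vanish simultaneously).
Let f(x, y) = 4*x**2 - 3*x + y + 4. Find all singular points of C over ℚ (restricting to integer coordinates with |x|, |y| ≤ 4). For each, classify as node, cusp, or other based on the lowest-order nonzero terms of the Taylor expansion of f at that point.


No singular points in the scanned grid; C is smooth there.

Compute partial derivatives:
  f_x = 8*x - 3.
  f_y = 1.
f_y = 1 is a nonzero constant, so f_y never vanishes: no point (x, y) can satisfy f = f_x = f_y = 0. In particular no (x, y) ∈ {−4, ..., 4}² is singular; the curve is smooth.


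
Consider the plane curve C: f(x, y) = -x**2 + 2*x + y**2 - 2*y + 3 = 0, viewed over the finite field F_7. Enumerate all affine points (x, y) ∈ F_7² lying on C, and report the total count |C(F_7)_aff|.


Affine F_7-points: {(1, 3), (1, 6), (3, 0), (3, 2), (6, 0), (6, 2)}; count = 6.

For each of the 49 pairs (x, y) ∈ F_7², evaluate f(x, y) mod 7. Record the zeros.
  x = 0: [0↦3, 1↦2, 2↦3, 3↦6, 4↦4, 5↦4, 6↦6]  zeros at y ∈ ∅
  x = 1: [0↦4, 1↦3, 2↦4, 3↦0, 4↦5, 5↦5, 6↦0]  zeros at y ∈ {3, 6}
  x = 2: [0↦3, 1↦2, 2↦3, 3↦6, 4↦4, 5↦4, 6↦6]  zeros at y ∈ ∅
  x = 3: [0↦0, 1↦6, 2↦0, 3↦3, 4↦1, 5↦1, 6↦3]  zeros at y ∈ {0, 2}
  x = 4: [0↦2, 1↦1, 2↦2, 3↦5, 4↦3, 5↦3, 6↦5]  zeros at y ∈ ∅
  x = 5: [0↦2, 1↦1, 2↦2, 3↦5, 4↦3, 5↦3, 6↦5]  zeros at y ∈ ∅
  x = 6: [0↦0, 1↦6, 2↦0, 3↦3, 4↦1, 5↦1, 6↦3]  zeros at y ∈ {0, 2}
Collecting zeros: affine points = {(1, 3), (1, 6), (3, 0), (3, 2), (6, 0), (6, 2)}.
Total count |C(F_7)_aff| = 6.


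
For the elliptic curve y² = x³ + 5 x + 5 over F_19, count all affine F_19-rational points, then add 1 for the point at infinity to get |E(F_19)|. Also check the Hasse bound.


Affine points = {(0, 9), (0, 10), (1, 7), (1, 12), (2, 2), (2, 17), (3, 3), (3, 16), (6, 2), (6, 17), (8, 5), (8, 14), (9, 0), (11, 2), (11, 17), (12, 8), (12, 11), (13, 5), (13, 14), (14, 8), (14, 11), (15, 4), (15, 15), (16, 1), (16, 18), (17, 5), (17, 14)}; affine count = 27; |E(F_19)| = 28.

Discriminant check: Δ ∝ 4a³ + 27b² = 4·5³ + 27·5² = 4·125 + 27·25 ≡ 16 (mod 19). Nonzero ⇒ E is nonsingular.
For each x ∈ F_19, compute rhs = x³ + 5·x + 5 mod 19, then count y ∈ F_19 with y² ≡ rhs.
  x = 0: rhs = 5, matching y values: 9, 10 (2 points).
  x = 1: rhs = 11, matching y values: 7, 12 (2 points).
  x = 2: rhs = 4, matching y values: 2, 17 (2 points).
  x = 3: rhs = 9, matching y values: 3, 16 (2 points).
  x = 4: rhs = 13, matching y values: none (0 points).
  x = 5: rhs = 3, matching y values: none (0 points).
  x = 6: rhs = 4, matching y values: 2, 17 (2 points).
  x = 7: rhs = 3, matching y values: none (0 points).
  x = 8: rhs = 6, matching y values: 5, 14 (2 points).
  x = 9: rhs = 0, matching y values: 0 (1 points).
  x = 10: rhs = 10, matching y values: none (0 points).
  x = 11: rhs = 4, matching y values: 2, 17 (2 points).
  x = 12: rhs = 7, matching y values: 8, 11 (2 points).
  x = 13: rhs = 6, matching y values: 5, 14 (2 points).
  x = 14: rhs = 7, matching y values: 8, 11 (2 points).
  x = 15: rhs = 16, matching y values: 4, 15 (2 points).
  x = 16: rhs = 1, matching y values: 1, 18 (2 points).
  x = 17: rhs = 6, matching y values: 5, 14 (2 points).
  x = 18: rhs = 18, matching y values: none (0 points).
Total affine count: 27.
Full point count |E(F_19)| = 27 + 1 = 28.
Hasse bound: |28 − (19+1)| = |8| = 8 ≤ 2√19 ≈ 8.7178 ✓.


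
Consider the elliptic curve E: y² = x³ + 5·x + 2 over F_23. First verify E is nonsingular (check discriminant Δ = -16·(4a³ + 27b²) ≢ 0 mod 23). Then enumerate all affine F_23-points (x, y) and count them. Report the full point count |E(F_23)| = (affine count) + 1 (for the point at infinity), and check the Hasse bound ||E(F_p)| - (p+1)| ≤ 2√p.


Affine points = {(0, 5), (0, 18), (1, 10), (1, 13), (6, 8), (6, 15), (7, 9), (7, 14), (8, 5), (8, 18), (11, 10), (11, 13), (15, 5), (15, 18), (17, 3), (17, 20), (18, 6), (18, 17), (20, 11), (20, 12)}; affine count = 20; |E(F_23)| = 21.

Discriminant check: Δ ∝ 4a³ + 27b² = 4·5³ + 27·2² = 4·125 + 27·4 ≡ 10 (mod 23). Nonzero ⇒ E is nonsingular.
For each x ∈ F_23, compute rhs = x³ + 5·x + 2 mod 23, then count y ∈ F_23 with y² ≡ rhs.
  x = 0: rhs = 2, matching y values: 5, 18 (2 points).
  x = 1: rhs = 8, matching y values: 10, 13 (2 points).
  x = 2: rhs = 20, matching y values: none (0 points).
  x = 3: rhs = 21, matching y values: none (0 points).
  x = 4: rhs = 17, matching y values: none (0 points).
  x = 5: rhs = 14, matching y values: none (0 points).
  x = 6: rhs = 18, matching y values: 8, 15 (2 points).
  x = 7: rhs = 12, matching y values: 9, 14 (2 points).
  x = 8: rhs = 2, matching y values: 5, 18 (2 points).
  x = 9: rhs = 17, matching y values: none (0 points).
  x = 10: rhs = 17, matching y values: none (0 points).
  x = 11: rhs = 8, matching y values: 10, 13 (2 points).
  x = 12: rhs = 19, matching y values: none (0 points).
  x = 13: rhs = 10, matching y values: none (0 points).
  x = 14: rhs = 10, matching y values: none (0 points).
  x = 15: rhs = 2, matching y values: 5, 18 (2 points).
  x = 16: rhs = 15, matching y values: none (0 points).
  x = 17: rhs = 9, matching y values: 3, 20 (2 points).
  x = 18: rhs = 13, matching y values: 6, 17 (2 points).
  x = 19: rhs = 10, matching y values: none (0 points).
  x = 20: rhs = 6, matching y values: 11, 12 (2 points).
  x = 21: rhs = 7, matching y values: none (0 points).
  x = 22: rhs = 19, matching y values: none (0 points).
Total affine count: 20.
Full point count |E(F_23)| = 20 + 1 = 21.
Hasse bound: |21 − (23+1)| = |-3| = 3 ≤ 2√23 ≈ 9.5917 ✓.
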